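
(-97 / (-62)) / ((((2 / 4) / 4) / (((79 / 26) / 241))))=15326 / 97123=0.16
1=1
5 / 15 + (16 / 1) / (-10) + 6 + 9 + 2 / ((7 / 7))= 236 / 15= 15.73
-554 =-554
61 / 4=15.25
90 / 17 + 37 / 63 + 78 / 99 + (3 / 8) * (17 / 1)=1229399 / 94248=13.04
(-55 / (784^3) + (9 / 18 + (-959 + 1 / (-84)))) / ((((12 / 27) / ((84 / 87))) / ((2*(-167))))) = 695483.02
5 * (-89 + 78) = -55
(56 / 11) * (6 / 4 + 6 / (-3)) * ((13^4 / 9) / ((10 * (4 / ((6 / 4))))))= -199927 / 660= -302.92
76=76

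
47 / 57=0.82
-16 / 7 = -2.29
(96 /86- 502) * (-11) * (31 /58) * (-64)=-235022656 /1247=-188470.45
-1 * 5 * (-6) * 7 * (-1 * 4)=-840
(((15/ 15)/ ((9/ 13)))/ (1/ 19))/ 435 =247/ 3915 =0.06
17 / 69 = 0.25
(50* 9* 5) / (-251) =-2250 / 251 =-8.96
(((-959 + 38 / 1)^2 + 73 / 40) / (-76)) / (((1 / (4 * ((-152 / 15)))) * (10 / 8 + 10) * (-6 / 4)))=-271437704 / 10125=-26808.66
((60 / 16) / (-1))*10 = -37.50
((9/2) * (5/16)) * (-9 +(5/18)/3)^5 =-128734629132005/1632586752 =-78853.16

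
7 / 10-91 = -903 / 10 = -90.30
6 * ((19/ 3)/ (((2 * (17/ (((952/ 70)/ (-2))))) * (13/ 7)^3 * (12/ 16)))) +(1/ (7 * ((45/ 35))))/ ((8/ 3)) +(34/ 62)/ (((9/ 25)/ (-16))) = -635351579/ 24518520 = -25.91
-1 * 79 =-79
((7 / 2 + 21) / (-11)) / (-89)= 0.03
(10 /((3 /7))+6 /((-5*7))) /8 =304 /105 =2.90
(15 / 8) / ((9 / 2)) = 5 / 12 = 0.42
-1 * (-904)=904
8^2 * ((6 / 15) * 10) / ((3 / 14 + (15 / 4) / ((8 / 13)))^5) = 0.03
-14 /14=-1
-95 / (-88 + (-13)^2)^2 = -0.01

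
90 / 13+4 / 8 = 193 / 26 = 7.42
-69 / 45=-23 / 15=-1.53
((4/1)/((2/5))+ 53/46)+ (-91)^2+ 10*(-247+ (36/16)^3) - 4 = 4365995/736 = 5932.06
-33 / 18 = -11 / 6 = -1.83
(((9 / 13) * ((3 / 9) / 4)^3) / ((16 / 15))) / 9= 5 / 119808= 0.00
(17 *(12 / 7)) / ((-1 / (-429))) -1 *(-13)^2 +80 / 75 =1295107 / 105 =12334.35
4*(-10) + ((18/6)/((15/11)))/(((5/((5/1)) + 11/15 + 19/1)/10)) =-12110/311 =-38.94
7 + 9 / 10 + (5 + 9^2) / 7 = 1413 / 70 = 20.19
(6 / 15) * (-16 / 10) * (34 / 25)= -544 / 625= -0.87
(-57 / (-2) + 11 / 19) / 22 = 1105 / 836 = 1.32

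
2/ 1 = 2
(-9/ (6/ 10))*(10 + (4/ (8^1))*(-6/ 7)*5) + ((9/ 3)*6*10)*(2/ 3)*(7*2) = 10935/ 7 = 1562.14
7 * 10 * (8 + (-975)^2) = 66544310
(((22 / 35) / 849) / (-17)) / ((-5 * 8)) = 11 / 10103100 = 0.00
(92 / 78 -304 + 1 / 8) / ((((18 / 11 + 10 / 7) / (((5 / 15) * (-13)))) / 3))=7271957 / 5664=1283.89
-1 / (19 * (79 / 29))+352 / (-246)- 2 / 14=-2058824 / 1292361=-1.59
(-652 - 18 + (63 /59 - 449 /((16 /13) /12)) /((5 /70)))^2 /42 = 53426436616921 /584808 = 91357225.99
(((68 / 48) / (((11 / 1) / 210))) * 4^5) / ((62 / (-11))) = -152320 / 31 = -4913.55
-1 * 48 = -48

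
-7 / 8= -0.88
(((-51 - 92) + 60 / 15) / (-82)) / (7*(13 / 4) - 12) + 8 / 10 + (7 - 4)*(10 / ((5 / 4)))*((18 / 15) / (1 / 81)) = 20572074 / 8815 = 2333.76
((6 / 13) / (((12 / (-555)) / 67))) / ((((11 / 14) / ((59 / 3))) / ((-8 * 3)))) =859155.52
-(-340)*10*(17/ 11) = 57800/ 11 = 5254.55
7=7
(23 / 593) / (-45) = -23 / 26685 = -0.00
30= 30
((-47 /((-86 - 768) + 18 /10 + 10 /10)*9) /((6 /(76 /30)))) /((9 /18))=47 /112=0.42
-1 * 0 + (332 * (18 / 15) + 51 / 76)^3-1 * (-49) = 3487400330445023 / 54872000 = 63555188.99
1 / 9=0.11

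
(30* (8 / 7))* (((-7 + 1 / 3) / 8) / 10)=-20 / 7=-2.86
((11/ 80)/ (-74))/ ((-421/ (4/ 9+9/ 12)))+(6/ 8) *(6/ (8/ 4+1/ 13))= 194401433/ 89723520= 2.17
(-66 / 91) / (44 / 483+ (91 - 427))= 2277 / 1054586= 0.00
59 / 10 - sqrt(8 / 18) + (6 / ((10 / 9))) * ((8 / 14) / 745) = 5.24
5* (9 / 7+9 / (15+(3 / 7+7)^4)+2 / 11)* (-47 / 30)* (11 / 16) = -9775367803 / 1234402008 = -7.92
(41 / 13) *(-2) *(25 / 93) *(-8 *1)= 16400 / 1209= 13.56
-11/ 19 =-0.58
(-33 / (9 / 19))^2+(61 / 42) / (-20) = 12230497 / 2520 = 4853.37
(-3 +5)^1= 2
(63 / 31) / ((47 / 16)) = 1008 / 1457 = 0.69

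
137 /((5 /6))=822 /5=164.40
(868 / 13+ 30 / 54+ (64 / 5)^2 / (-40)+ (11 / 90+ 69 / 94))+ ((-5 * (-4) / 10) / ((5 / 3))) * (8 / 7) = 314952034 / 4811625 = 65.46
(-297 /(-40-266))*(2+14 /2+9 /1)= 297 /17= 17.47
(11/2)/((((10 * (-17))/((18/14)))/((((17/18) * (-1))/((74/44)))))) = 121/5180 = 0.02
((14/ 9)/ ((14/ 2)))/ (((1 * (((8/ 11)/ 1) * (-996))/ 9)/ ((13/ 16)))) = -143/ 63744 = -0.00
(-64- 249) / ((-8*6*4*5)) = 313 / 960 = 0.33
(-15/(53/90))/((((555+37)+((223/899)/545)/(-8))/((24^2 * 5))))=-15239560320000/122982612821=-123.92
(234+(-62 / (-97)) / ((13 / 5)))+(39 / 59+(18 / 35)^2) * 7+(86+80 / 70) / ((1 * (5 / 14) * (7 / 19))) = 11757033451 / 13019825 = 903.01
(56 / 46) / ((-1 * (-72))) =7 / 414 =0.02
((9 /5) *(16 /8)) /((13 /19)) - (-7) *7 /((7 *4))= 1823 /260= 7.01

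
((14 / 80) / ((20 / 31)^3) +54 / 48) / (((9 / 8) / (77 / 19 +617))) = 1765457 / 1800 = 980.81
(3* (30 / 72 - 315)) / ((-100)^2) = -151 / 1600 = -0.09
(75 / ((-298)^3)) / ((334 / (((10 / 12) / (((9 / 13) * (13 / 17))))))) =-2125 / 159099115104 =-0.00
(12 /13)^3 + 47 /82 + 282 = 51048383 /180154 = 283.36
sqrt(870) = 29.50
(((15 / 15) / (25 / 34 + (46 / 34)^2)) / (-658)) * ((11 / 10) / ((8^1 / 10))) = -3179 / 3903256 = -0.00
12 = 12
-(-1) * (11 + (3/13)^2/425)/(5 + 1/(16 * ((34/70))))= 2.14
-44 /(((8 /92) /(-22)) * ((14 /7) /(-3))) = -16698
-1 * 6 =-6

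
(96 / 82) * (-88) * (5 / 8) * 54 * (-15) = 2138400 / 41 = 52156.10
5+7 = 12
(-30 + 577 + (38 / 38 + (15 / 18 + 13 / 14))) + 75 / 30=23195 / 42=552.26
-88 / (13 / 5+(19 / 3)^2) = -1980 / 961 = -2.06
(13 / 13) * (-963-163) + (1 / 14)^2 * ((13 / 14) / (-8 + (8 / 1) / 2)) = -12358989 / 10976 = -1126.00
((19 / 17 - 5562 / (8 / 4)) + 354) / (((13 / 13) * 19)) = -41240 / 323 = -127.68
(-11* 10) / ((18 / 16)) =-880 / 9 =-97.78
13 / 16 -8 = -115 / 16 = -7.19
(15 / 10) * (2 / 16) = 3 / 16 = 0.19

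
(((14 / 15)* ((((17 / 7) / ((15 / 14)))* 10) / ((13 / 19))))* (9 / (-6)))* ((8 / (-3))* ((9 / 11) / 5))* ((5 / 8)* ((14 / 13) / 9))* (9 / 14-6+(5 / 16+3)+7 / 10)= -2.04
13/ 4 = 3.25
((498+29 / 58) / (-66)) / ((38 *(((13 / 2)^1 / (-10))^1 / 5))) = 24925 / 16302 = 1.53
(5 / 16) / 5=1 / 16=0.06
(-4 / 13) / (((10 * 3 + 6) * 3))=-1 / 351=-0.00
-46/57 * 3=-46/19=-2.42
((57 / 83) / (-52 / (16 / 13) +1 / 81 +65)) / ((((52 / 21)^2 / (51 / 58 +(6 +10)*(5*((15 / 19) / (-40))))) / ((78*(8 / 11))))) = -495736038 / 2538482375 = -0.20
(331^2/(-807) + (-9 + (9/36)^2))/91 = -266911/167856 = -1.59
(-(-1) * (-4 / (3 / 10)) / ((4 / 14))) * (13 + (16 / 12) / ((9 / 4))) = -51380 / 81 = -634.32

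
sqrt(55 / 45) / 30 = sqrt(11) / 90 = 0.04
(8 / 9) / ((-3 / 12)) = -32 / 9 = -3.56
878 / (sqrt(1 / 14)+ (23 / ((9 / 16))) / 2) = 20355552 / 473903 - 71118 *sqrt(14) / 473903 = 42.39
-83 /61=-1.36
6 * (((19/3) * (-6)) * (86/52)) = -4902/13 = -377.08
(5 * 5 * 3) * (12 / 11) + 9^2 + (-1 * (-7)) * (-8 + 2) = 1329 / 11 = 120.82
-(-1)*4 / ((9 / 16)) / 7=1.02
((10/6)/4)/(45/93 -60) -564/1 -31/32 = -20013701/35424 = -564.98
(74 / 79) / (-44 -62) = -0.01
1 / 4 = 0.25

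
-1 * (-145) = 145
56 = 56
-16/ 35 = -0.46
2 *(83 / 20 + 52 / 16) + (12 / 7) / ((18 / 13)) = 1684 / 105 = 16.04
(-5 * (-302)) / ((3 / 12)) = 6040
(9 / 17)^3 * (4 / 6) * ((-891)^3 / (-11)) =31251919446 / 4913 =6361066.45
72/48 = 3/2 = 1.50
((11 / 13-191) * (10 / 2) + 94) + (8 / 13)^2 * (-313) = -164826 / 169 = -975.30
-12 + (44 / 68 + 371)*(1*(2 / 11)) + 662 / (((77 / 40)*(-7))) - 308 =-251196 / 833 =-301.56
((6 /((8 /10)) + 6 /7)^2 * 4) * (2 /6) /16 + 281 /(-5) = -197489 /3920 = -50.38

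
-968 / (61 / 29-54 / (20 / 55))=56144 / 8491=6.61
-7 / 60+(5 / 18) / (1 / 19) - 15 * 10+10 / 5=-142.84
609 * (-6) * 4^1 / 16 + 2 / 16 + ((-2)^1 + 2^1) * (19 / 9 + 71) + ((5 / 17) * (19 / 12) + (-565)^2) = 129871333 / 408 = 318312.09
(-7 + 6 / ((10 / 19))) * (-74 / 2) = -814 / 5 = -162.80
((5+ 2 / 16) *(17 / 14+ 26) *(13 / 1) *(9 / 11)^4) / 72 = 148040217 / 13118336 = 11.28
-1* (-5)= 5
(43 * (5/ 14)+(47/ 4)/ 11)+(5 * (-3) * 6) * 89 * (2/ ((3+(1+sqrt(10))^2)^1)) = -5690753/ 4004+2670 * sqrt(10)/ 13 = -771.78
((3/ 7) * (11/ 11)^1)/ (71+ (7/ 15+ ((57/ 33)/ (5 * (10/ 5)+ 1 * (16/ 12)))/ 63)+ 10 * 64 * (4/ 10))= 0.00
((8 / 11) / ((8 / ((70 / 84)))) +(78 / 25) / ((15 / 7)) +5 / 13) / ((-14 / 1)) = -205531 / 1501500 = -0.14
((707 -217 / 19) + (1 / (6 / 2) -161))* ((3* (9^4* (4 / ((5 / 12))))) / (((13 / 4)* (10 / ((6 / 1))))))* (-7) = -161316199296 / 1235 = -130620404.29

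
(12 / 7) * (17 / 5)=204 / 35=5.83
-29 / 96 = -0.30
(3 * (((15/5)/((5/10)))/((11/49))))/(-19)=-882/209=-4.22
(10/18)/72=5/648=0.01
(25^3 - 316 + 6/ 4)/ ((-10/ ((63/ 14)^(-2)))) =-10207/ 135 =-75.61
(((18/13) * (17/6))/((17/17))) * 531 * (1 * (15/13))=406215/169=2403.64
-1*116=-116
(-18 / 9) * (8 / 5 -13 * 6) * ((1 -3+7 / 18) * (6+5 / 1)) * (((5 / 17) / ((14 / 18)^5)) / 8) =-399755169 / 1142876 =-349.78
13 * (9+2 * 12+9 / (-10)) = 417.30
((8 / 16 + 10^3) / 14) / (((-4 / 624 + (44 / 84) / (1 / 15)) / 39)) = 3043521 / 8573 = 355.01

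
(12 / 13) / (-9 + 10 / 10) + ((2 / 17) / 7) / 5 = -0.11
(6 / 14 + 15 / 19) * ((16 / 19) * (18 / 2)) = 23328 / 2527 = 9.23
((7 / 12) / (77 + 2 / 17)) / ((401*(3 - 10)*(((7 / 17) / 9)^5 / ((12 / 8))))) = -475099770627 / 23561666072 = -20.16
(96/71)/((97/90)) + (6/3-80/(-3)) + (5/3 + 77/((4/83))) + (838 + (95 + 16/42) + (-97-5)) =474515175/192836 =2460.72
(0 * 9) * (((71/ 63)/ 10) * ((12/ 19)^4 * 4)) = 0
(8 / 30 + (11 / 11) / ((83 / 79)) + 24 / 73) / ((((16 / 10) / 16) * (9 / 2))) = 562484 / 163593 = 3.44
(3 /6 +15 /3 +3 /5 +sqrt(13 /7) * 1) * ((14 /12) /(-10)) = -0.87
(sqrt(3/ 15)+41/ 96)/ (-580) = -sqrt(5)/ 2900 -41/ 55680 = -0.00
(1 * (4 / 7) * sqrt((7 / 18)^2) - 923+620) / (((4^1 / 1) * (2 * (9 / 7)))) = -19075 / 648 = -29.44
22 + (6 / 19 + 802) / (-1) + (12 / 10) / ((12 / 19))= -147899 / 190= -778.42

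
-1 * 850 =-850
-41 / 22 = -1.86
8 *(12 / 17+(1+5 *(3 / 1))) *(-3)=-6816 / 17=-400.94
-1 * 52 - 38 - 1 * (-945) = 855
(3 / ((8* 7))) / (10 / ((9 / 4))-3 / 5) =135 / 9688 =0.01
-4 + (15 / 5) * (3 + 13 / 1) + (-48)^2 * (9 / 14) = 10676 / 7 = 1525.14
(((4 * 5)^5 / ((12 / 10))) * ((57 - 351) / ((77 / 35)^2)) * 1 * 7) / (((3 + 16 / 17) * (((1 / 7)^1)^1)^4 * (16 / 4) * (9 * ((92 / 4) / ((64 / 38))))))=-44800739200000000 / 31884831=-1405080026.93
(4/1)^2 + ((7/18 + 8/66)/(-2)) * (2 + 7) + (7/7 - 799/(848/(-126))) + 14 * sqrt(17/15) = 14 * sqrt(255)/15 + 622289/4664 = 148.33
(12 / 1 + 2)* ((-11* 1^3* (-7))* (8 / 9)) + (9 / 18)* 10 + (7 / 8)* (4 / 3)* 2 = 8690 / 9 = 965.56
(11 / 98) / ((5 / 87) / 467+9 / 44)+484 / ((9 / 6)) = 17383964246 / 53784507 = 323.22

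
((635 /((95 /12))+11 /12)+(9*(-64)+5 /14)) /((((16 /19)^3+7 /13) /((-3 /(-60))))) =-3703936171 /170118480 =-21.77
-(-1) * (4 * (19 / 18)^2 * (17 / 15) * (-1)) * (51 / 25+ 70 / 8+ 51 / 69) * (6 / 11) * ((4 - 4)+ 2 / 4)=-54244943 / 3415500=-15.88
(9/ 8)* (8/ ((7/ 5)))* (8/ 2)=180/ 7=25.71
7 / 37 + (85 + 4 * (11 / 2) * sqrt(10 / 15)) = 22 * sqrt(6) / 3 + 3152 / 37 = 103.15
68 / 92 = 17 / 23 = 0.74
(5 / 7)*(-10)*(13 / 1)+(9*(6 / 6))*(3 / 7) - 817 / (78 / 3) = -3131 / 26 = -120.42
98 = 98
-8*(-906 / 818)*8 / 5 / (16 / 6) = 10872 / 2045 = 5.32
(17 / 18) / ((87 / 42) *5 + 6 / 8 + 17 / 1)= 238 / 7083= 0.03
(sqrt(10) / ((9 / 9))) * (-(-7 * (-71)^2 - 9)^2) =-1245807616 * sqrt(10) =-3939589592.94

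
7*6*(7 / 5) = 294 / 5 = 58.80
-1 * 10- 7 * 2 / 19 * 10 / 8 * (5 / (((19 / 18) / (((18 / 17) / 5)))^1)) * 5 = -89720 / 6137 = -14.62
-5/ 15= -1/ 3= -0.33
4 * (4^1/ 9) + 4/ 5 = 116/ 45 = 2.58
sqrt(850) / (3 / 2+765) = 10 * sqrt(34) / 1533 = 0.04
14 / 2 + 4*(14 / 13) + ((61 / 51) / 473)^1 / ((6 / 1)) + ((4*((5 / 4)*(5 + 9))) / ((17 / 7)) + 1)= 77393053 / 1881594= 41.13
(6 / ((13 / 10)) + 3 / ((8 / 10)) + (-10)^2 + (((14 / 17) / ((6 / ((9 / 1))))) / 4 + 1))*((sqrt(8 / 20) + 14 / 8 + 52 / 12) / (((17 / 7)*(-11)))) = -6192809 / 247962 - 169666*sqrt(10) / 206635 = -27.57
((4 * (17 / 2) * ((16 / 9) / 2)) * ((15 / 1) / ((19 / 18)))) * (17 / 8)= 17340 / 19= 912.63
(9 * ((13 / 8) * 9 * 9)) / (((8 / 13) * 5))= 385.00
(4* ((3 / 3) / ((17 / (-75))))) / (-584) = 75 / 2482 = 0.03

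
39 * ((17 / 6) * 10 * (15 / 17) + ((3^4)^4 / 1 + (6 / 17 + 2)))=28539994158 / 17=1678823185.76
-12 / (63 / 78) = -104 / 7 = -14.86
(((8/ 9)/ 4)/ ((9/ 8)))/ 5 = 16/ 405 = 0.04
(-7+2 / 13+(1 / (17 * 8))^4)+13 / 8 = -23220174323 / 4447326208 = -5.22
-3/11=-0.27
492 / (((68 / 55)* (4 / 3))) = 20295 / 68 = 298.46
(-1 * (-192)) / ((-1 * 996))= -16 / 83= -0.19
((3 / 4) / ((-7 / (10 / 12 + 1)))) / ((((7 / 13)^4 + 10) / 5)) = -1570855 / 16128616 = -0.10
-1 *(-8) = 8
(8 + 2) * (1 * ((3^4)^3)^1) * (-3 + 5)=10628820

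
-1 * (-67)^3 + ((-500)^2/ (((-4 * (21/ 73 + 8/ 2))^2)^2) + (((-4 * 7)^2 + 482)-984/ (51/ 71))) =784918936087373705/ 2610635589392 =300662.01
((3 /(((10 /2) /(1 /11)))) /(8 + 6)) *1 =3 /770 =0.00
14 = 14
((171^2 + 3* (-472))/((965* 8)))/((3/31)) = 57505/1544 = 37.24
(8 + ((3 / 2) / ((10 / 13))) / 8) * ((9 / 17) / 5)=11871 / 13600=0.87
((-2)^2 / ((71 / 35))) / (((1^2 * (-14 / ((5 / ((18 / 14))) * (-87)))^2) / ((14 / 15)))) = 2060450 / 1917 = 1074.83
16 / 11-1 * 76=-820 / 11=-74.55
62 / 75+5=437 / 75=5.83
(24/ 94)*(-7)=-84/ 47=-1.79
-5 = -5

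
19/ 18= 1.06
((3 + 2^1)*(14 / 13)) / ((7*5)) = 2 / 13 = 0.15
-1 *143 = -143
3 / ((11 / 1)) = 0.27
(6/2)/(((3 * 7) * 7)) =1/49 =0.02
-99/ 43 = -2.30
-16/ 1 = -16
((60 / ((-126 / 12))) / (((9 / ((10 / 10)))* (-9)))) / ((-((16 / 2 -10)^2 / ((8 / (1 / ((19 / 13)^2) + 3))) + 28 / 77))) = -15884 / 472311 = -0.03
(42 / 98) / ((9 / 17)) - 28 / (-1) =605 / 21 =28.81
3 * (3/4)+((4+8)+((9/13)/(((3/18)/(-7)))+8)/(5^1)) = 2609/260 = 10.03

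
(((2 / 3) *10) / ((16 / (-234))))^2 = 38025 / 4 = 9506.25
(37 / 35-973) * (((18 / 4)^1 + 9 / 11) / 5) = -1033.79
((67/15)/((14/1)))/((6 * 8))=67/10080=0.01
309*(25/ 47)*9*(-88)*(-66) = 403801200/ 47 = 8591514.89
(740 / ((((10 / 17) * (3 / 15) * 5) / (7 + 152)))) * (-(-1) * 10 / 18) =333370 / 3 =111123.33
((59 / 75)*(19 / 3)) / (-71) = -1121 / 15975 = -0.07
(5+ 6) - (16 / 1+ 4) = -9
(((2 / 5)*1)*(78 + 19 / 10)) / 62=0.52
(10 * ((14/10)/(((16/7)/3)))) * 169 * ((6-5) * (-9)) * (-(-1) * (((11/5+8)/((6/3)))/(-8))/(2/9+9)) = 102626433/53120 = 1931.97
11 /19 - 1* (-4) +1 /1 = 106 /19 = 5.58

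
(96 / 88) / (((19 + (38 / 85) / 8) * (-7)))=-4080 / 498883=-0.01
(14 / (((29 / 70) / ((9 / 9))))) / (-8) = -245 / 58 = -4.22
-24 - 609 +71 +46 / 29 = -16252 / 29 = -560.41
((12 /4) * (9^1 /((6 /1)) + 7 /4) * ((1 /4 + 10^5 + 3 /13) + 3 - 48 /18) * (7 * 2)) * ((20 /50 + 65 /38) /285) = 43789556489 /433200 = 101083.93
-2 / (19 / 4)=-8 / 19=-0.42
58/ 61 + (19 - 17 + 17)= 1217/ 61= 19.95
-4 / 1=-4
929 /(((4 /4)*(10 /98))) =45521 /5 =9104.20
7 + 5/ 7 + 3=75/ 7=10.71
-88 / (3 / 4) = -352 / 3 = -117.33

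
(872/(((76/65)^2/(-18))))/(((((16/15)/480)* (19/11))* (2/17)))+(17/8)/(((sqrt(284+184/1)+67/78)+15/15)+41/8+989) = -16831731470109657784176/662017929235603 - 1241136* sqrt(13)/96518141017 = -25424887.65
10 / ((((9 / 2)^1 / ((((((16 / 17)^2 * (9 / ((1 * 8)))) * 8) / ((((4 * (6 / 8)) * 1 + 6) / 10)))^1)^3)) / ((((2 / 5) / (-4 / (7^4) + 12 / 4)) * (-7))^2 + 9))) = 171673348870032588800 / 11258496180935721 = 15248.34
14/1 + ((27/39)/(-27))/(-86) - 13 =3355/3354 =1.00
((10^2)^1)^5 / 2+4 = 5000000004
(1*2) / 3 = 2 / 3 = 0.67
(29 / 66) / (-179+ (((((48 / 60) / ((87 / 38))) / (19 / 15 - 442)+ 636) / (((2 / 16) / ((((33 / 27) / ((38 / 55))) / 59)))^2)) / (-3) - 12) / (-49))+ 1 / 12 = 496947465969006989 / 6144877389731835876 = 0.08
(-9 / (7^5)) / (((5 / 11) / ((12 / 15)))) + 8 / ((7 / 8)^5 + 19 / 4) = 22015612604 / 14492255925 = 1.52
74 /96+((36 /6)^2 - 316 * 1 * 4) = -58907 /48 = -1227.23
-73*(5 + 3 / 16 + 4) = -10731 / 16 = -670.69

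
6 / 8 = 3 / 4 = 0.75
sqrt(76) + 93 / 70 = 93 / 70 + 2 * sqrt(19) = 10.05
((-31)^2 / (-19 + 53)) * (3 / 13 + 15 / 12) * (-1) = -73997 / 1768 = -41.85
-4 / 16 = -1 / 4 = -0.25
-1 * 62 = -62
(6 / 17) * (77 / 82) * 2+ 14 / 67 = 40712 / 46699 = 0.87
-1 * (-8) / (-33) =-0.24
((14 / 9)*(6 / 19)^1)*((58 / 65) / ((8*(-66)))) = -203 / 244530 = -0.00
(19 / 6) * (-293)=-927.83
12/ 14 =6/ 7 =0.86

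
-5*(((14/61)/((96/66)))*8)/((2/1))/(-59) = 385/7198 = 0.05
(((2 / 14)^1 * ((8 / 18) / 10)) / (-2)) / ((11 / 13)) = -13 / 3465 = -0.00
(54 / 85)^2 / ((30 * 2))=243 / 36125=0.01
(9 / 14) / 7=0.09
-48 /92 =-12 /23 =-0.52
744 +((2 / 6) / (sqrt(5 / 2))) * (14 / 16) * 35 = 49 * sqrt(10) / 24 +744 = 750.46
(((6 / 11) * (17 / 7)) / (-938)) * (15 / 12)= -255 / 144452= -0.00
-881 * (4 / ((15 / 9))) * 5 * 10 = -105720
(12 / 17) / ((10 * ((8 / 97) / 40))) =582 / 17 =34.24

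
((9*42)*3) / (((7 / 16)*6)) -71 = 361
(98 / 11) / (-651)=-14 / 1023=-0.01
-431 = -431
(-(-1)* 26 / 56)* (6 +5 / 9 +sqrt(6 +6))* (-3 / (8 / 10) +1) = -8437 / 1008 - 143* sqrt(3) / 56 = -12.79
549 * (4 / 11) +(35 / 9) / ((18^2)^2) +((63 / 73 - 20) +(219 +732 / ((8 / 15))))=1344347825857 / 758661552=1772.00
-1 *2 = -2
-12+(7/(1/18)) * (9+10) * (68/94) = 80832/47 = 1719.83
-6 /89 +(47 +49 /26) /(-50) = -120919 /115700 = -1.05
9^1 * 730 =6570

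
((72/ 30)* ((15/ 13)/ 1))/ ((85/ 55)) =396/ 221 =1.79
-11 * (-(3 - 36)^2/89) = 11979/89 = 134.60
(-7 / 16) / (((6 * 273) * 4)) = -1 / 14976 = -0.00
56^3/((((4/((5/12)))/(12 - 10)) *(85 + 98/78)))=356720/841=424.16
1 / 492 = 0.00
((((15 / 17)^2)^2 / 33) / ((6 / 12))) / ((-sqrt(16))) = -16875 / 1837462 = -0.01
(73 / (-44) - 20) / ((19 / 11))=-953 / 76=-12.54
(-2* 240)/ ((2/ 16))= -3840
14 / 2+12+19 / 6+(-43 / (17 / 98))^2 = 106585213 / 1734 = 61467.83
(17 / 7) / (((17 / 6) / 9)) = 54 / 7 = 7.71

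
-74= -74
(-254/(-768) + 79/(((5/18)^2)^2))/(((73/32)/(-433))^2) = 4776666718944632/9991875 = 478055091.66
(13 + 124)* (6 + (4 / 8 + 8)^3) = 679657 / 8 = 84957.12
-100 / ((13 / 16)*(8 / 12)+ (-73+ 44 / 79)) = 7584 / 5453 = 1.39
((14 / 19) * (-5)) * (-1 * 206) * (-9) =-129780 / 19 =-6830.53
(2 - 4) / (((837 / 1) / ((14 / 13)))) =-28 / 10881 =-0.00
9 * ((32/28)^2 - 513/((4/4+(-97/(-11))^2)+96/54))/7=-195849081/30083158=-6.51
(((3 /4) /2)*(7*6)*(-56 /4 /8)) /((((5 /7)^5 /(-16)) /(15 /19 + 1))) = 252004158 /59375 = 4244.28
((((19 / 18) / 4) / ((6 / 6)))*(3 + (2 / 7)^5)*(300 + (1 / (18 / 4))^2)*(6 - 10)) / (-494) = 481244 / 250047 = 1.92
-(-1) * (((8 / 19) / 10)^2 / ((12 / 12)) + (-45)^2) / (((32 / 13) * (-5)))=-237583333 / 1444000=-164.53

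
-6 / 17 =-0.35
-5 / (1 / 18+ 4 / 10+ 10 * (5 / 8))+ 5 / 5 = 307 / 1207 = 0.25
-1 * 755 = -755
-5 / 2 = -2.50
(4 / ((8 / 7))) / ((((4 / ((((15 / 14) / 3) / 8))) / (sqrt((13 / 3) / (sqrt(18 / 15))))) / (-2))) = -5 * sqrt(13) * 15^(1 / 4) * 2^(3 / 4) / 384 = -0.16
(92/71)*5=460/71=6.48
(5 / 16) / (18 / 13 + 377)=65 / 78704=0.00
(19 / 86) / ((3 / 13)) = 247 / 258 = 0.96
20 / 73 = 0.27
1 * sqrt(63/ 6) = sqrt(42)/ 2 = 3.24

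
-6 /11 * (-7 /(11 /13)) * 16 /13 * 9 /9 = 672 /121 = 5.55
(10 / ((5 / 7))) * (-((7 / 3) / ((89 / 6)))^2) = -2744 / 7921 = -0.35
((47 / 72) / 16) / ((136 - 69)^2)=47 / 5171328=0.00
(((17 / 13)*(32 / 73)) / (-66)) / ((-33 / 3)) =272 / 344487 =0.00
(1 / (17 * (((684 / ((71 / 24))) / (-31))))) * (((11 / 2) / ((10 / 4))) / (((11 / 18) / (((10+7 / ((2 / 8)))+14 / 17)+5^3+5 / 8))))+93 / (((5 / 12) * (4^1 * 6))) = 16273977 / 3514240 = 4.63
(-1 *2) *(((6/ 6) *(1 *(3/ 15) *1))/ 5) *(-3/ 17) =6/ 425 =0.01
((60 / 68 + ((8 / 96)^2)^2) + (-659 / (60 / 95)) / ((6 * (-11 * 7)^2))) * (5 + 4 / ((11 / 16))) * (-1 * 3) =-1782954137 / 64399104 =-27.69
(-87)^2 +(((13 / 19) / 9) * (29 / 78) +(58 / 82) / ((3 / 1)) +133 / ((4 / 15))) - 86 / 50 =16965836249 / 2103300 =8066.29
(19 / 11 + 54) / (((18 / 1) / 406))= 124439 / 99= 1256.96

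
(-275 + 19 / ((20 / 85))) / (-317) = 777 / 1268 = 0.61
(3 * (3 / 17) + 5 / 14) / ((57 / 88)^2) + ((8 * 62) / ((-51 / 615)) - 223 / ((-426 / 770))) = -153065343773 / 27450801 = -5575.99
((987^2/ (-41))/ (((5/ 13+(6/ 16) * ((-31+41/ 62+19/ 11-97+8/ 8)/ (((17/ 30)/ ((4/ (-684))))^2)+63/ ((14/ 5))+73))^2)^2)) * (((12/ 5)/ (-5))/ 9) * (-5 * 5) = -6438030284374785467509838791847076108536905728/ 348675008079568955132127587284498377709164850409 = -0.02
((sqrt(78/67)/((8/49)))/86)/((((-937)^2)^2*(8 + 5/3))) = 147*sqrt(5226)/1030432629166825424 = 0.00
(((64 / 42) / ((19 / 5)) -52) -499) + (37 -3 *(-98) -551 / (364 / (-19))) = -3959507 / 20748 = -190.84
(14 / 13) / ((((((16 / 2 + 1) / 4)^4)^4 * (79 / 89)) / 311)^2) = 197855692345855385422039875584 / 278585069391792415417745270160635373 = 0.00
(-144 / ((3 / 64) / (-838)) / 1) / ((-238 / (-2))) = 2574336 / 119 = 21633.08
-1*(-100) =100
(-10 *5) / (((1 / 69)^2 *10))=-23805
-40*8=-320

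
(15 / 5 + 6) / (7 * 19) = 0.07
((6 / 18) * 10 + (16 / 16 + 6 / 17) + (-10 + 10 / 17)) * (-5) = 1205 / 51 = 23.63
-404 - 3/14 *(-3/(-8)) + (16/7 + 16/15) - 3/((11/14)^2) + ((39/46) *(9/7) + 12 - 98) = -2293291249/4675440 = -490.50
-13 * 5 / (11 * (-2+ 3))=-65 / 11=-5.91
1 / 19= 0.05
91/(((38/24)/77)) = 4425.47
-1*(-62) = 62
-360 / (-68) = 90 / 17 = 5.29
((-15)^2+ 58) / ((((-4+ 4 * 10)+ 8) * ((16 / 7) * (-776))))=-1981 / 546304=-0.00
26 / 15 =1.73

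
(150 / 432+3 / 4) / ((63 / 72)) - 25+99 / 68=-95491 / 4284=-22.29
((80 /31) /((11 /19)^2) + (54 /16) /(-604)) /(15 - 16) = -139446883 /18124832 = -7.69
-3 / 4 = -0.75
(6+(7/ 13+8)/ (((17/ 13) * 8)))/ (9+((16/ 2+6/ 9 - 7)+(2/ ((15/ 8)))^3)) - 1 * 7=-35042767/ 5453056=-6.43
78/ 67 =1.16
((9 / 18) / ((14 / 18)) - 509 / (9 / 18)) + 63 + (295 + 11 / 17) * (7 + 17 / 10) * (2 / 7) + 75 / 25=-257591 / 1190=-216.46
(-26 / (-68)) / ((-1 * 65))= -1 / 170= -0.01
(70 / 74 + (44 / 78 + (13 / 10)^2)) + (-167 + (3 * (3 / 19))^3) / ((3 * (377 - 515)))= 246071542057 / 68293005300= 3.60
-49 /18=-2.72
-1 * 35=-35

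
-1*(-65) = 65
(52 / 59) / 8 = 13 / 118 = 0.11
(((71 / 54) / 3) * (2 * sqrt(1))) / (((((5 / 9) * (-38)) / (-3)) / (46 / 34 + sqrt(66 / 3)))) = 1633 / 9690 + 71 * sqrt(22) / 570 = 0.75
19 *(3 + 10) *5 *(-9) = -11115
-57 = -57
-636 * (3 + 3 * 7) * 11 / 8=-20988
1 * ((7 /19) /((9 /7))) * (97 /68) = 4753 /11628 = 0.41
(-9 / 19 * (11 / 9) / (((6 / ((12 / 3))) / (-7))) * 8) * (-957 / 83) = -393008 / 1577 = -249.21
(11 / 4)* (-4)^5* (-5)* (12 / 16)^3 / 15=396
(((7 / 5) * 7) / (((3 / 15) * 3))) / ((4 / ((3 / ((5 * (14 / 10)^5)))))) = 625 / 1372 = 0.46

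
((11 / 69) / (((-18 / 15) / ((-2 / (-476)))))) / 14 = -0.00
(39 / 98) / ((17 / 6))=117 / 833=0.14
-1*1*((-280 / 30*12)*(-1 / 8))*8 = -112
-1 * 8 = -8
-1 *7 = -7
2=2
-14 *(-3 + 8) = -70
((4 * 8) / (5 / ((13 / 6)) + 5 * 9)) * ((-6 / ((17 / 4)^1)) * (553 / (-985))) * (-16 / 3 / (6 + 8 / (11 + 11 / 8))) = -69408768 / 161338075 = -0.43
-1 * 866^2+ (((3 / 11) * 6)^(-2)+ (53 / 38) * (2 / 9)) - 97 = -4617322061 / 6156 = -750052.32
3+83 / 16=131 / 16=8.19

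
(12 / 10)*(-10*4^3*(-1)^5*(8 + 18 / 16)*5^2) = 175200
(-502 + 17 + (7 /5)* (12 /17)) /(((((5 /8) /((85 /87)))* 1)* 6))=-164564 /1305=-126.10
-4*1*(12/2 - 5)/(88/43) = -1.95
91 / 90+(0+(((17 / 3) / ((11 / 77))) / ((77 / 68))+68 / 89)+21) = 5093239 / 88110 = 57.81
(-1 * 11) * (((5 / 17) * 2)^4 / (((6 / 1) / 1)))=-55000 / 250563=-0.22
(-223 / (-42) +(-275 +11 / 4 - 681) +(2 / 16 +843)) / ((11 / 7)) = -66.70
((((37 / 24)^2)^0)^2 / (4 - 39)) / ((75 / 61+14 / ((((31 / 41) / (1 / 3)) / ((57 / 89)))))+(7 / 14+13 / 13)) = -0.00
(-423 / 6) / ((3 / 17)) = -799 / 2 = -399.50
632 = 632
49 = 49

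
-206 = -206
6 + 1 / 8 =49 / 8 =6.12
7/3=2.33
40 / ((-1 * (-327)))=40 / 327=0.12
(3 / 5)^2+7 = 184 / 25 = 7.36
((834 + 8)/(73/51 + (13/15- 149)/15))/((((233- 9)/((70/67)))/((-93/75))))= 9984015/17312264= 0.58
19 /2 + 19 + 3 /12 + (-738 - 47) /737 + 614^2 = 1111465823 /2948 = 377023.68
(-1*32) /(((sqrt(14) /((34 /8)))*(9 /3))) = -68*sqrt(14) /21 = -12.12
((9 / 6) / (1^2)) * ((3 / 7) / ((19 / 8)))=36 / 133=0.27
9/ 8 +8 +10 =153/ 8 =19.12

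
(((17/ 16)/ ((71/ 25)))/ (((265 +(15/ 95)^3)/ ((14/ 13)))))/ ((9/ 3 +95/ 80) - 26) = -0.00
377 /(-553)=-377 /553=-0.68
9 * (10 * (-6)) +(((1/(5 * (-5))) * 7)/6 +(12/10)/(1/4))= -80287/150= -535.25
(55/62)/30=11/372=0.03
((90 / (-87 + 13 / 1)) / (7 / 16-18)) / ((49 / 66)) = 47520 / 509453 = 0.09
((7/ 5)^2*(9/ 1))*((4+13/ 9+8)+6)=343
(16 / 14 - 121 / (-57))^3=2212245127 / 63521199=34.83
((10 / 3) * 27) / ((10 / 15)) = 135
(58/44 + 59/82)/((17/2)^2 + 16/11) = 3676/132963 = 0.03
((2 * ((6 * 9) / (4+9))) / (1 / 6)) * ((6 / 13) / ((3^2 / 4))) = 1728 / 169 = 10.22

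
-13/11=-1.18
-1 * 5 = -5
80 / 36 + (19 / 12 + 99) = 3701 / 36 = 102.81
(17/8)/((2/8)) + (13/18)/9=695/81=8.58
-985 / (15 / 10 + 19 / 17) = -33490 / 89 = -376.29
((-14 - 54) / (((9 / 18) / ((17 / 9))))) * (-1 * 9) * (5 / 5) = 2312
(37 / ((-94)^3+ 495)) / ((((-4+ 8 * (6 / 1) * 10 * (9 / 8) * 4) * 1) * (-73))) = 37 / 130646047532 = 0.00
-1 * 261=-261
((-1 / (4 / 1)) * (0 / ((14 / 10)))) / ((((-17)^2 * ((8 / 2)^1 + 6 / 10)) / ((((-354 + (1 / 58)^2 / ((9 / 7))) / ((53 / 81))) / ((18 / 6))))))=0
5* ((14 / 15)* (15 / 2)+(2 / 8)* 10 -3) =65 / 2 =32.50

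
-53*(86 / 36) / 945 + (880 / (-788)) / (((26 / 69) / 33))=-4266331219 / 43562610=-97.94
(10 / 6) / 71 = 5 / 213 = 0.02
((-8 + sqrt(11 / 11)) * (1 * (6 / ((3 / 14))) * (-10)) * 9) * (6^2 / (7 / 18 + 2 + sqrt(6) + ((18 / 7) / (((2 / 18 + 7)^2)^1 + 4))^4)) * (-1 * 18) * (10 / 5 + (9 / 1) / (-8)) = 6348717682502324474424484617174908290800000 / 77902469633911967381615443504997759 - 2657597264988324363321487609064508000000000 * sqrt(6) / 77902469633911967381615443504997759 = -2067194.52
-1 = -1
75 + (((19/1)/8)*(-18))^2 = 30441/16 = 1902.56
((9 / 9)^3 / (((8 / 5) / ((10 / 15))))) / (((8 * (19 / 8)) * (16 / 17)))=0.02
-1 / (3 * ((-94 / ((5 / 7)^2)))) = 25 / 13818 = 0.00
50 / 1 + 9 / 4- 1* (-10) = 249 / 4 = 62.25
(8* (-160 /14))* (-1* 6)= 3840 /7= 548.57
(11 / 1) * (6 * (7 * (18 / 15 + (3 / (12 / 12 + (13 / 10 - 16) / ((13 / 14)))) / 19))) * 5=2747.41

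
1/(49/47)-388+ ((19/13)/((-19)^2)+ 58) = -3982332/12103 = -329.04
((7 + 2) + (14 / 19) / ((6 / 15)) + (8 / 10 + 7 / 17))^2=378964089 / 2608225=145.30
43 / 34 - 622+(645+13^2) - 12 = 6163 / 34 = 181.26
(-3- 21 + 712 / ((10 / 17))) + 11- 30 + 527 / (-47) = 271704 / 235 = 1156.19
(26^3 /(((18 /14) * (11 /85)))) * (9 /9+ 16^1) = 177781240 /99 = 1795770.10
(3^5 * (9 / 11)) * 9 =19683 / 11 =1789.36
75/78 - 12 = -287/26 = -11.04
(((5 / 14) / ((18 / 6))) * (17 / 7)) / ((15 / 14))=17 / 63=0.27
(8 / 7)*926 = 1058.29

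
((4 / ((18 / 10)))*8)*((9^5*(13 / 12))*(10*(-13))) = -147841200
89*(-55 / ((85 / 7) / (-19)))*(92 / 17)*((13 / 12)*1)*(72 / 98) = 66740388 / 2023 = 32990.80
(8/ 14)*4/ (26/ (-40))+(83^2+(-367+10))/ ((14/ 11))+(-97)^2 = 188991/ 13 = 14537.77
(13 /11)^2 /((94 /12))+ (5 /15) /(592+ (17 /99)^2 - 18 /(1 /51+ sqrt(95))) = 0.18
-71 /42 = -1.69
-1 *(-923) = 923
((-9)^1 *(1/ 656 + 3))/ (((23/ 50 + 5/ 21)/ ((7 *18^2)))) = -5275098675/ 60106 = -87763.26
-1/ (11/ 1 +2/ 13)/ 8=-13/ 1160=-0.01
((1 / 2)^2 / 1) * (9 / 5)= 9 / 20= 0.45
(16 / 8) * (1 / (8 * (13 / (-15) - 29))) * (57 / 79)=-855 / 141568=-0.01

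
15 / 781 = 0.02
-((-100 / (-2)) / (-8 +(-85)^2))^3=-125000 / 375898087313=-0.00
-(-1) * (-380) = -380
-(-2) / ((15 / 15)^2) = 2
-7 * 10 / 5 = -14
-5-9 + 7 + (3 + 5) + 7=8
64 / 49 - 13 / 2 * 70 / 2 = -22167 / 98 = -226.19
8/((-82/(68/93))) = -272/3813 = -0.07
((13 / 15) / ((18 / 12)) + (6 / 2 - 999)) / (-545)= 44794 / 24525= 1.83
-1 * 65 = -65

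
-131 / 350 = -0.37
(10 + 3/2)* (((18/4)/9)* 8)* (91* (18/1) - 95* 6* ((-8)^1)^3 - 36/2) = 13499160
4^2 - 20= -4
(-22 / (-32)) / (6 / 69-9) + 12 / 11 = 1.01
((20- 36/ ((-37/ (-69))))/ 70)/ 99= -872/ 128205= -0.01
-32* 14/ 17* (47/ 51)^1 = -24.29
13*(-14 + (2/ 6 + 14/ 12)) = -162.50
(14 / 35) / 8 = 1 / 20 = 0.05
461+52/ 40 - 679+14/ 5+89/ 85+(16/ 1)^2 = 1467/ 34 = 43.15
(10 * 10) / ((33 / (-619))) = -61900 / 33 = -1875.76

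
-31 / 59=-0.53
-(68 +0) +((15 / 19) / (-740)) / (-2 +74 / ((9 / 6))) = -27152681 / 399304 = -68.00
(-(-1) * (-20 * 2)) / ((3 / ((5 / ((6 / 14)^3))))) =-68600 / 81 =-846.91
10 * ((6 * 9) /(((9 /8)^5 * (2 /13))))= 4259840 /2187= 1947.80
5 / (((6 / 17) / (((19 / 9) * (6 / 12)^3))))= 1615 / 432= 3.74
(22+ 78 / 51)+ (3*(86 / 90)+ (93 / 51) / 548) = 3689053 / 139740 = 26.40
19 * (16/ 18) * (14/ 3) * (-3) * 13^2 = -359632/ 9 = -39959.11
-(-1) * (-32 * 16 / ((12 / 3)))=-128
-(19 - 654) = 635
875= 875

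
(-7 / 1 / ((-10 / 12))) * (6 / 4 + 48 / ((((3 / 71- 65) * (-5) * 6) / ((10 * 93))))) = 1181943 / 5765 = 205.02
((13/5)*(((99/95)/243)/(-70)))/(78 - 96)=143/16159500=0.00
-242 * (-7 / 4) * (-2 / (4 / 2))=-847 / 2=-423.50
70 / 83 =0.84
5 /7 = 0.71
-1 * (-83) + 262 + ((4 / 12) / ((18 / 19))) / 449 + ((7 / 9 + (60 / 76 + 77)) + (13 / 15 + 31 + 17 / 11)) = 11578538209 / 25337070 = 456.98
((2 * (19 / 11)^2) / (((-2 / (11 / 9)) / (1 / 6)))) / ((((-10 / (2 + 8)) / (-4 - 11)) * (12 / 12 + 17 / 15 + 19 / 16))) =-72200 / 26301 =-2.75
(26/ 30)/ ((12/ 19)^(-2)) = 624/ 1805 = 0.35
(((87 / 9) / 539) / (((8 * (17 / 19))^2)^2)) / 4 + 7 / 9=5163014963399 / 6638147518464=0.78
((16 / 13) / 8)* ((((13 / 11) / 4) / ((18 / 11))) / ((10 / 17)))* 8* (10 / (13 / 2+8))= 68 / 261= 0.26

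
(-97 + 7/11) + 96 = -4/11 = -0.36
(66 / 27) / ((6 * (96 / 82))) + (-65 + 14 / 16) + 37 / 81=-82063 / 1296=-63.32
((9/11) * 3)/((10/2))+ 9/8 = 711/440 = 1.62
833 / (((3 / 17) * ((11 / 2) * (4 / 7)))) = 99127 / 66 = 1501.92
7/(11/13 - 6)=-91/67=-1.36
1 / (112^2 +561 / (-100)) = 100 / 1253839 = 0.00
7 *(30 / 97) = 210 / 97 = 2.16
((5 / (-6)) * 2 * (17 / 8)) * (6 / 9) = -2.36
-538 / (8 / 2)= -269 / 2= -134.50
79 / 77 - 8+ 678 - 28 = 49513 / 77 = 643.03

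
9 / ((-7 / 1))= -9 / 7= -1.29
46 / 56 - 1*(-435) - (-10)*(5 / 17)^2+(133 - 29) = 4375235 / 8092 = 540.69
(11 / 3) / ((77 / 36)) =12 / 7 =1.71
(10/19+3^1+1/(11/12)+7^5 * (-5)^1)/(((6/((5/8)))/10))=-219529375/2508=-87531.65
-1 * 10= -10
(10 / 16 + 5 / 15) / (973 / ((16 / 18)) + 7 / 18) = 69 / 78841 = 0.00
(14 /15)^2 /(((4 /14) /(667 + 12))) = 465794 /225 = 2070.20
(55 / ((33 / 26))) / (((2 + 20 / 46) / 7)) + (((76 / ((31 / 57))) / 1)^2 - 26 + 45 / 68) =1923883051 / 98022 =19627.05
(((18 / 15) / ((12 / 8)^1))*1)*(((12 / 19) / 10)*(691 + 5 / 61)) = 1011744 / 28975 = 34.92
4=4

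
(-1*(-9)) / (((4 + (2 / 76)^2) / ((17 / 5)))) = 220932 / 28885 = 7.65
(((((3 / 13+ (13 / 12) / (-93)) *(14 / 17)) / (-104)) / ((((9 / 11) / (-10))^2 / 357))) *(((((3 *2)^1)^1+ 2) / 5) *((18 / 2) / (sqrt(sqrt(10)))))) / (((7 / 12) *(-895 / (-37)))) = -398506724 *10^(3 / 4) / 42200145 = -53.10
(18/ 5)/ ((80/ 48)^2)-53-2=-6713/ 125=-53.70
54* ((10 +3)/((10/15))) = 1053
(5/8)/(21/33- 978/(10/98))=-275/4216856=-0.00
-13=-13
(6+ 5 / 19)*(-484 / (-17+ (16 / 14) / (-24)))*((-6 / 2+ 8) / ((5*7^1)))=86394 / 3401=25.40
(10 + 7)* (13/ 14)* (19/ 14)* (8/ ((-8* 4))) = -4199/ 784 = -5.36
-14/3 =-4.67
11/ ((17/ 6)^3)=2376/ 4913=0.48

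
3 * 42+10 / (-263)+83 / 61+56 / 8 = 2154938 / 16043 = 134.32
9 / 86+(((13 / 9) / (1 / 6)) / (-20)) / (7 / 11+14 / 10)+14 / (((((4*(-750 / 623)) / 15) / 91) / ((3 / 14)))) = -614403473 / 722400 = -850.50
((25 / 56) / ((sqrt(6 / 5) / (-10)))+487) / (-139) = -487 / 139+125 * sqrt(30) / 23352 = -3.47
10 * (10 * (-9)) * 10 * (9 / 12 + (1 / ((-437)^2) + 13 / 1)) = -23632422750 / 190969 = -123750.05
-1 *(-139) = 139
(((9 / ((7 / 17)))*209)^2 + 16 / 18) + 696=20868626.05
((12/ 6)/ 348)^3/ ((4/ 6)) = 1/ 3512016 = 0.00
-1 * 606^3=-222545016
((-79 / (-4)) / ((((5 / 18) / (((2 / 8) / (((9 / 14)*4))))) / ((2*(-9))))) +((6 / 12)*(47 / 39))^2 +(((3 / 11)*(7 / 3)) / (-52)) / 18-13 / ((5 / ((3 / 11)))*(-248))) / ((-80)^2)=-857932631 / 44259072000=-0.02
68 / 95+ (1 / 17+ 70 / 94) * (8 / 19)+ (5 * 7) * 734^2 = 1431299676312 / 75905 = 18856461.05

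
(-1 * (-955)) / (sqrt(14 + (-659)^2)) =191 * sqrt(48255) / 28953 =1.45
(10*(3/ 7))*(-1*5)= -150/ 7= -21.43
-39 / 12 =-13 / 4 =-3.25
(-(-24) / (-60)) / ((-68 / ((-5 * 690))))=-345 / 17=-20.29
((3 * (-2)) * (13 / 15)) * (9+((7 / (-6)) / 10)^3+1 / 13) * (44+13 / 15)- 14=-17263823093 / 8100000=-2131.34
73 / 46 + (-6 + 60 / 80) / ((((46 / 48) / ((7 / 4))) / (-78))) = 34471 / 46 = 749.37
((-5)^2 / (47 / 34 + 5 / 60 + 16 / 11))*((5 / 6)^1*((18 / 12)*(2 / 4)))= 70125 / 13106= 5.35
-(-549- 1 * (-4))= 545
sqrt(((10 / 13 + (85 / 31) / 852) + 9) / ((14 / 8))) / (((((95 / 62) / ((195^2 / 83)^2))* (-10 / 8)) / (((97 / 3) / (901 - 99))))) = -191798100* sqrt(41146667133) / 3726597661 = -10439.97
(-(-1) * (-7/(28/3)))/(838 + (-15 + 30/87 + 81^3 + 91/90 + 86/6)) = -3915/2778499978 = -0.00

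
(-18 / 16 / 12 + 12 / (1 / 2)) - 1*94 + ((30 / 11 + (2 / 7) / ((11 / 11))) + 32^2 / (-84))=-79.27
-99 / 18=-11 / 2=-5.50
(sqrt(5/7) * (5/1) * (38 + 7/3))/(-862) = -605 * sqrt(35)/18102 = -0.20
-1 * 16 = -16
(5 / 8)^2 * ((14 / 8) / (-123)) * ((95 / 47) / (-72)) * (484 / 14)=287375 / 53277696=0.01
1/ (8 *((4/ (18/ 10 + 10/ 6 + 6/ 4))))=149/ 960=0.16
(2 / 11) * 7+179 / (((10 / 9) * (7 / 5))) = 17917 / 154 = 116.34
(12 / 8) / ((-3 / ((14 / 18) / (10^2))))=-7 / 1800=-0.00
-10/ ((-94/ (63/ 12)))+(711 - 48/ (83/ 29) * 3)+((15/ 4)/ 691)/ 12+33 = 29942439797/ 43129456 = 694.25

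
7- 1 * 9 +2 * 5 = 8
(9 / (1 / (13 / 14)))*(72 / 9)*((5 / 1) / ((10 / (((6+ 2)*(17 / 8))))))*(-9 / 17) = -2106 / 7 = -300.86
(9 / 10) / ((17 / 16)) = 72 / 85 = 0.85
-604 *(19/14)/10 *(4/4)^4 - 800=-30869/35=-881.97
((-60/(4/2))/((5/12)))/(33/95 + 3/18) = -41040/293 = -140.07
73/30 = 2.43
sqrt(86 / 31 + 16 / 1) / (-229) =-0.02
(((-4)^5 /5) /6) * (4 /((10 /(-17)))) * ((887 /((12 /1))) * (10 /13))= 7720448 /585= 13197.35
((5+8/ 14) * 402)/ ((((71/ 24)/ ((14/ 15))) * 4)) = 62712/ 355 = 176.65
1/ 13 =0.08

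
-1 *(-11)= 11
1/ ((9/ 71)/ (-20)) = -1420/ 9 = -157.78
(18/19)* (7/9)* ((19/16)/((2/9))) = 63/16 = 3.94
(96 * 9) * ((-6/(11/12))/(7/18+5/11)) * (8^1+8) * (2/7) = -30651.67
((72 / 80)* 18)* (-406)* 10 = -65772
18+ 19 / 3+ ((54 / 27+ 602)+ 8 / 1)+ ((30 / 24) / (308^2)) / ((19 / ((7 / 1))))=1966178383 / 3089856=636.33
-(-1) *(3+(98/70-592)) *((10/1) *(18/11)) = -105768/11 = -9615.27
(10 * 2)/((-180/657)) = -73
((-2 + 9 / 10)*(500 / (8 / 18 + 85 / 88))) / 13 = -435600 / 14521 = -30.00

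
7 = 7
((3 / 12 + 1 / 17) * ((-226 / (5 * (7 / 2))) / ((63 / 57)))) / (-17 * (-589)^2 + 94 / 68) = 4294 / 7018210185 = 0.00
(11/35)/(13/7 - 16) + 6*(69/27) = 15.31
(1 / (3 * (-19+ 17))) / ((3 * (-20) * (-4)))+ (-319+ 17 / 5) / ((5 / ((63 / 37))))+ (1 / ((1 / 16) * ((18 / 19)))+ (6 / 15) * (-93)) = -34042297 / 266400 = -127.79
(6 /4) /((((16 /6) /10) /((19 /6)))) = 17.81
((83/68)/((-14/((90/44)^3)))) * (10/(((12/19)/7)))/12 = -79835625/11585024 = -6.89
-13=-13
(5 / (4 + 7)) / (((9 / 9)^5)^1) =5 / 11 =0.45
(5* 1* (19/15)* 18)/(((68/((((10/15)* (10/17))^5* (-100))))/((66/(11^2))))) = -6080000000/7168857993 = -0.85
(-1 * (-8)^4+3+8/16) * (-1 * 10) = 40925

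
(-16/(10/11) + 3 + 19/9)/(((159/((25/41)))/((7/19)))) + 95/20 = 21101551/4458996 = 4.73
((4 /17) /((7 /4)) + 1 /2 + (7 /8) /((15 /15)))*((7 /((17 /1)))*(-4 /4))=-1437 /2312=-0.62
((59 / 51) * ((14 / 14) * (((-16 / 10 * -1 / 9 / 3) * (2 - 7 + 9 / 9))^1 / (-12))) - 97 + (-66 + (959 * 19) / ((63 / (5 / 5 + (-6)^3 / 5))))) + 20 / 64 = -817464913 / 66096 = -12367.84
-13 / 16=-0.81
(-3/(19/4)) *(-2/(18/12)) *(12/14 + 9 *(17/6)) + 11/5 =16223/665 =24.40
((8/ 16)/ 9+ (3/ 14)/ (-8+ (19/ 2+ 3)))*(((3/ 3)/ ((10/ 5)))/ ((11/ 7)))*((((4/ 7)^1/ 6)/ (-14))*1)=-13/ 58212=-0.00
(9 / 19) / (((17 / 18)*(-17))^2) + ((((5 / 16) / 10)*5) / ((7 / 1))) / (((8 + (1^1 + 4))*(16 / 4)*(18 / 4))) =160779551 / 83178897984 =0.00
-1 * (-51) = 51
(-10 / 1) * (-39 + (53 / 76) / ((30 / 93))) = 27997 / 76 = 368.38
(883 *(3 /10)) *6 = 7947 /5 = 1589.40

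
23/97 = 0.24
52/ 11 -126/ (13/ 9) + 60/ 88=-81.82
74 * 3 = 222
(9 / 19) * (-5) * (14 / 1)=-630 / 19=-33.16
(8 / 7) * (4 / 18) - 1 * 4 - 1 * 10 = -866 / 63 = -13.75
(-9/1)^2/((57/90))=2430/19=127.89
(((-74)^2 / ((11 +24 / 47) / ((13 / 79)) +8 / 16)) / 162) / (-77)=-3345836 / 536937093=-0.01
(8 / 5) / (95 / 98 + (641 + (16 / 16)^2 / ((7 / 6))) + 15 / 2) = 196 / 79665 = 0.00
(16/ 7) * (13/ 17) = 208/ 119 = 1.75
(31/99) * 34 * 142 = 149668/99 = 1511.80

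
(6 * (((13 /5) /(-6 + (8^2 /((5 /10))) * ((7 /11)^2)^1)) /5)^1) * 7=33033 /69325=0.48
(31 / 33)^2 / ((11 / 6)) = 1922 / 3993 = 0.48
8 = 8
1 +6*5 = 31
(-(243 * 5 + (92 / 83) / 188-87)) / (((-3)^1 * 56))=4400351 / 655368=6.71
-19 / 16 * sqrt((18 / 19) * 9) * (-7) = 63 * sqrt(38) / 16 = 24.27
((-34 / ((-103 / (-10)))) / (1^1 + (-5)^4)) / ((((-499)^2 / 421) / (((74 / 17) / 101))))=-311540 / 810781867139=-0.00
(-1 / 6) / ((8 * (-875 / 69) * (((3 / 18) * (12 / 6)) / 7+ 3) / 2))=69 / 64000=0.00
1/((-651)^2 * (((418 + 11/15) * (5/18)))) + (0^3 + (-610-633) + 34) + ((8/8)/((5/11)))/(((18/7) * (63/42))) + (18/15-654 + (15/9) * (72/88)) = -74261494183109/39928411215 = -1859.87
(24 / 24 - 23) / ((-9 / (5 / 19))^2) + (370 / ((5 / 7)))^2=7846061534 / 29241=268323.98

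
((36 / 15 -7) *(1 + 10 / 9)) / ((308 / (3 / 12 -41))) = 71231 / 55440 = 1.28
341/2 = 170.50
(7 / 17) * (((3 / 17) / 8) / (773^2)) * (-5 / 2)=-105 / 2762974096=-0.00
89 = 89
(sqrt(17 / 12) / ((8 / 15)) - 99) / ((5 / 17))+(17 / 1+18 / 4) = -3151 / 10+17 * sqrt(51) / 16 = -307.51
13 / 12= 1.08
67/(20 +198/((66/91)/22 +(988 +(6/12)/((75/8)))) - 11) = 451827163/62044551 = 7.28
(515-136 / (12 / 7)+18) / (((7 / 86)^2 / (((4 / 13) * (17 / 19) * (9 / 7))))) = 2053455024 / 84721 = 24237.85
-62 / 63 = -0.98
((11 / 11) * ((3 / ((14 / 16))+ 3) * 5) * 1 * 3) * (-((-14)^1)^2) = -18900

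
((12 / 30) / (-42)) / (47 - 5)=-1 / 4410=-0.00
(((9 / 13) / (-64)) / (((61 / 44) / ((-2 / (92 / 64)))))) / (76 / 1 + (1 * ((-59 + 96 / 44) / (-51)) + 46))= 111078 / 1259713013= 0.00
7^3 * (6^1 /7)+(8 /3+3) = 899 /3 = 299.67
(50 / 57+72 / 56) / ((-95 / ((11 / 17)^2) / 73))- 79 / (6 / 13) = -1255117221 / 7303030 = -171.86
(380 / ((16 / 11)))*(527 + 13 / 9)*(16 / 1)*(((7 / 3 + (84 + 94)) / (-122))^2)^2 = 106435671753881305 / 10093618089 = 10544848.32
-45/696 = -15/232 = -0.06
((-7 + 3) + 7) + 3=6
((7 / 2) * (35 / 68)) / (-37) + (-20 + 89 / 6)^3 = -9372577 / 67932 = -137.97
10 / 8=1.25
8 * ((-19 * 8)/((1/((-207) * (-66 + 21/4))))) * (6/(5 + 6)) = -91749024/11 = -8340820.36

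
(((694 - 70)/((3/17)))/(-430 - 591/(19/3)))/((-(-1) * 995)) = -67184/9893285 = -0.01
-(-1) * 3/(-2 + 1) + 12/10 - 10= -59/5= -11.80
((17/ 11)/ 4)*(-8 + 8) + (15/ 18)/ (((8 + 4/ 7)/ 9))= 7/ 8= 0.88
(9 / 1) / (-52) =-9 / 52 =-0.17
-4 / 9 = -0.44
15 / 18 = 0.83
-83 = -83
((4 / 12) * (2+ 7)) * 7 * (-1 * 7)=-147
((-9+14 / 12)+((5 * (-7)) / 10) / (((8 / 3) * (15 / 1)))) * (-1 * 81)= 51327 / 80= 641.59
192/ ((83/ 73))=14016/ 83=168.87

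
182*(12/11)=2184/11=198.55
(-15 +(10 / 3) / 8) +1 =-163 / 12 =-13.58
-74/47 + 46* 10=21546/47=458.43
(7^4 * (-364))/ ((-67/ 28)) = 24470992/ 67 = 365238.69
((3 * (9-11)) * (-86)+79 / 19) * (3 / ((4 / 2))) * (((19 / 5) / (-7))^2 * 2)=563331 / 1225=459.86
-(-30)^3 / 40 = 675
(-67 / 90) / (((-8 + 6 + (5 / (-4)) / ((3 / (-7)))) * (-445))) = 0.00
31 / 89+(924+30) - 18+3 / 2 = 166937 / 178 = 937.85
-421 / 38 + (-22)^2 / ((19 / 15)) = 14099 / 38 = 371.03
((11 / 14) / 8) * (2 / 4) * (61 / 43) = 671 / 9632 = 0.07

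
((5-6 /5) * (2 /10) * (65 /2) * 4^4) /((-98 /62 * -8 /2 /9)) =9000.88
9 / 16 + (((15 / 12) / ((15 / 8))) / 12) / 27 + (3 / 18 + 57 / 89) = 474643 / 346032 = 1.37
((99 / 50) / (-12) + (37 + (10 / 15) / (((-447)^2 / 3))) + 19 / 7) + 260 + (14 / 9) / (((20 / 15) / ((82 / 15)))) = 28525925227 / 93244200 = 305.93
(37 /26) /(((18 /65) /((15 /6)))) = 925 /72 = 12.85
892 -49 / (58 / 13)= 51099 / 58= 881.02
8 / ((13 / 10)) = 80 / 13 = 6.15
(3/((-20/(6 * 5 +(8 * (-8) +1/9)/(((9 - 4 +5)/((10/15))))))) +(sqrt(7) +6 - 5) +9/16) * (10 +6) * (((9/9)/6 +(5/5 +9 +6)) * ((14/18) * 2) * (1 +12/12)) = -449498/243 +21728 * sqrt(7)/27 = 279.36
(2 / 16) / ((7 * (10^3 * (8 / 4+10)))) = 1 / 672000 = 0.00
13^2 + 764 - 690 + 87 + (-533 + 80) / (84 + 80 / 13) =380871 / 1172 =324.98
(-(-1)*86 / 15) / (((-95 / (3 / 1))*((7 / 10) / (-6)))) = 1032 / 665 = 1.55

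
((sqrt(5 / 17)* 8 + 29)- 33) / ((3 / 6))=-8 + 16* sqrt(85) / 17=0.68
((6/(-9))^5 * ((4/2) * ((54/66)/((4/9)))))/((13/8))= -128/429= -0.30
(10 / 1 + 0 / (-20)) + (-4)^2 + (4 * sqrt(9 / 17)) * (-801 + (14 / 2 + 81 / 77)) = 26 - 732684 * sqrt(17) / 1309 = -2281.82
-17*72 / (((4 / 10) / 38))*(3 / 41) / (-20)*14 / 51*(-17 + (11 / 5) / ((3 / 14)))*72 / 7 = -1658016 / 205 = -8087.88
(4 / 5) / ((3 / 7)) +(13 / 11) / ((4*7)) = 8819 / 4620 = 1.91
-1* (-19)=19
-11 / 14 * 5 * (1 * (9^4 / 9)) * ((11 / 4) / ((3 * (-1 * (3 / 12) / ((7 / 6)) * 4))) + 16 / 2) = -2223045 / 112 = -19848.62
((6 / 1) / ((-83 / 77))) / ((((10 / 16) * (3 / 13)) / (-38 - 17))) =176176 / 83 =2122.60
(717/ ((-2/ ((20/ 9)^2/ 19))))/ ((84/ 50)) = -597500/ 10773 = -55.46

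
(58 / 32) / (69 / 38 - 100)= -551 / 29848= -0.02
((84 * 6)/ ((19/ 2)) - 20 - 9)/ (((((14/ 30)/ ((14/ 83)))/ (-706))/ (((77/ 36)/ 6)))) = -62108585/ 28386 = -2188.00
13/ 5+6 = 43/ 5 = 8.60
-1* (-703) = 703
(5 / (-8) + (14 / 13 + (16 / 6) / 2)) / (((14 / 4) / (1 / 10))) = 557 / 10920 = 0.05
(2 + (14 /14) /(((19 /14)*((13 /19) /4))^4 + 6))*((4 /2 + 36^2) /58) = 7546428630 /155639143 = 48.49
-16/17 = -0.94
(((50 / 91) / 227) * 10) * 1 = 500 / 20657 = 0.02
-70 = -70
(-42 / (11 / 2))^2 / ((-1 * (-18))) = 392 / 121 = 3.24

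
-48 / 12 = -4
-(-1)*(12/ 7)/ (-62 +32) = -2/ 35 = -0.06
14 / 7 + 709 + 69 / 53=37752 / 53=712.30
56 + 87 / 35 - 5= 1872 / 35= 53.49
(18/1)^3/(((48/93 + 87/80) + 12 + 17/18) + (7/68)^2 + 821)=6.98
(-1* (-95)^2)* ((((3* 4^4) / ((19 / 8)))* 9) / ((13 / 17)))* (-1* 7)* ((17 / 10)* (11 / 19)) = 3076254720 / 13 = 236634978.46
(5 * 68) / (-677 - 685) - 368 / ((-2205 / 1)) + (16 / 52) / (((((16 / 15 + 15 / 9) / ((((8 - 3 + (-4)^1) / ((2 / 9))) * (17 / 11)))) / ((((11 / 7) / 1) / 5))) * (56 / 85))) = 44320511 / 152448660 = 0.29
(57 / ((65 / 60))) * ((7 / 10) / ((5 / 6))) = 14364 / 325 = 44.20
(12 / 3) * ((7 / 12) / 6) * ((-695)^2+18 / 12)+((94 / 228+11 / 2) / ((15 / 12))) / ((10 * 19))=187843.66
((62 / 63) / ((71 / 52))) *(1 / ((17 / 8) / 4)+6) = 432016 / 76041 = 5.68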